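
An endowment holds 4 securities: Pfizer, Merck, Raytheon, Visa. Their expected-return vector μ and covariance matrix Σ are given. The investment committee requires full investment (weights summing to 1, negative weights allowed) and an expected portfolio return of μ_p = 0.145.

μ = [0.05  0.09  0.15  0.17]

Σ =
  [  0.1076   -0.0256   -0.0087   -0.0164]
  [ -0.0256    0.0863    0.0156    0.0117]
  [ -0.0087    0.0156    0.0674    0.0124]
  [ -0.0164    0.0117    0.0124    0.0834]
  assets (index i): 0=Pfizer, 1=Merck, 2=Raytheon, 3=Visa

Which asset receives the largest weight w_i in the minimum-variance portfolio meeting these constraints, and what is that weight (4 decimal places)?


Visa (0.4299)

u=Σ⁻¹μ = [1.0835  0.7781  1.8415  1.8685]
v=Σ⁻¹𝟙 = [14.9254  12.3300  11.8048  11.4405]
a=μᵀu=0.718072  b=𝟙ᵀu=5.571570  c=𝟙ᵀv=50.500693  D=ac−b²=5.220723
λ₁=(c·0.145−b)/D = (50.500693·0.145−5.571570)/5.220723 = 0.335400
λ₂=(a−b·0.145)/D = (0.718072−5.571570·0.145)/5.220723 = -0.017202
w* = 0.335400·u + -0.017202·v:
  w_0 = 0.335400·1.0835 + -0.017202·14.9254 = 0.1067  (Pfizer)
  w_1 = 0.335400·0.7781 + -0.017202·12.3300 = 0.0489  (Merck)
  w_2 = 0.335400·1.8415 + -0.017202·11.8048 = 0.4146  (Raytheon)
  w_3 = 0.335400·1.8685 + -0.017202·11.4405 = 0.4299  (Visa)
Σw_i=1.0000  μᵀw=0.1450
σ²=wᵀΣw=λ₁·μ_p+λ₂ = 0.335400·0.145 + -0.017202 = 0.031431 ≈ 0.0314


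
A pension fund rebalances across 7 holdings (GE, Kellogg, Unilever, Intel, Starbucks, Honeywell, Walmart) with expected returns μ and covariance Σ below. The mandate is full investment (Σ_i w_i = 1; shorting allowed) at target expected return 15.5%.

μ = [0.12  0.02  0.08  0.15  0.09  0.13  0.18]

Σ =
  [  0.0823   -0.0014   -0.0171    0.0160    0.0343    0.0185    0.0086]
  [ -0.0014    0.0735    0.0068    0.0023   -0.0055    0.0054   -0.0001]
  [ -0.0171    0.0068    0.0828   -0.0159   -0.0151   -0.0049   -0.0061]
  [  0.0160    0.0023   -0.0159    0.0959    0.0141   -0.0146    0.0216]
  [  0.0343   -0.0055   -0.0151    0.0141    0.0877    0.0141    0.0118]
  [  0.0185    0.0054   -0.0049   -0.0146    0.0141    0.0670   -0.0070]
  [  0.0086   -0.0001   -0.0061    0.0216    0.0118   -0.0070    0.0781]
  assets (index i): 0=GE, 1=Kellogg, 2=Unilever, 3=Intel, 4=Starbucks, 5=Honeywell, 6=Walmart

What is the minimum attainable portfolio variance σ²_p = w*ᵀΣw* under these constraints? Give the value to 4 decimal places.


g=Σ⁻¹μ = [0.6882  -0.0945  1.7480  1.6180  0.1153  2.4354  2.1187]
h=Σ⁻¹𝟙 = [6.3354  11.1449  17.5542  10.9367  6.9206  15.6190  10.8214]
a=μᵀg=1.171589  b=𝟙ᵀg=8.629151  c=𝟙ᵀh=79.332097  D=ac−b²=18.482383
λ₁=(c·0.155−b)/D = (79.332097·0.155−8.629151)/18.482383 = 0.198423
λ₂=(a−b·0.155)/D = (1.171589−8.629151·0.155)/18.482383 = -0.008978
w* = 0.198423·g + -0.008978·h:
  w_0 = 0.198423·0.6882 + -0.008978·6.3354 = 0.0797  (GE)
  w_1 = 0.198423·-0.0945 + -0.008978·11.1449 = -0.1188  (Kellogg)
  w_2 = 0.198423·1.7480 + -0.008978·17.5542 = 0.1893  (Unilever)
  w_3 = 0.198423·1.6180 + -0.008978·10.9367 = 0.2229  (Intel)
  w_4 = 0.198423·0.1153 + -0.008978·6.9206 = -0.0392  (Starbucks)
  w_5 = 0.198423·2.4354 + -0.008978·15.6190 = 0.3430  (Honeywell)
  w_6 = 0.198423·2.1187 + -0.008978·10.8214 = 0.3233  (Walmart)
Σw_i=1.0000  μᵀw=0.1550
σ²=wᵀΣw=λ₁·μ_p+λ₂ = 0.198423·0.155 + -0.008978 = 0.021778 ≈ 0.0218

0.0218


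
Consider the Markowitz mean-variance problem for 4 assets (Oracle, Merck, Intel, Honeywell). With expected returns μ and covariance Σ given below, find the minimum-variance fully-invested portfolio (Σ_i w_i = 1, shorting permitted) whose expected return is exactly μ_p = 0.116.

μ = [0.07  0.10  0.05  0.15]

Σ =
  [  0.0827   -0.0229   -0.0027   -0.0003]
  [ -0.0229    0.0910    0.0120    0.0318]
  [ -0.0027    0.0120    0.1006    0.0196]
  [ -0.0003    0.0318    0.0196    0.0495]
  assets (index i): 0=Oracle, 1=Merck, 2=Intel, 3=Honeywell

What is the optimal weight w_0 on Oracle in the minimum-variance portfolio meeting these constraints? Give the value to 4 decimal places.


g=Σ⁻¹μ = [0.9534  0.3577  -0.0724  2.8350]
h=Σ⁻¹𝟙 = [15.1275  9.9930  6.9906  11.1060]
a=μᵀg=0.524131  b=𝟙ᵀg=4.073651  c=𝟙ᵀh=43.217069  D=ac−b²=6.056770
λ₁=(c·0.116−b)/D = (43.217069·0.116−4.073651)/6.056770 = 0.155120
λ₂=(a−b·0.116)/D = (0.524131−4.073651·0.116)/6.056770 = 0.008517
w* = 0.155120·g + 0.008517·h:
  w_0 = 0.155120·0.9534 + 0.008517·15.1275 = 0.2767  (Oracle)
  w_1 = 0.155120·0.3577 + 0.008517·9.9930 = 0.1406  (Merck)
  w_2 = 0.155120·-0.0724 + 0.008517·6.9906 = 0.0483  (Intel)
  w_3 = 0.155120·2.8350 + 0.008517·11.1060 = 0.5344  (Honeywell)
Σw_i=1.0000  μᵀw=0.1160
σ²=wᵀΣw=λ₁·μ_p+λ₂ = 0.155120·0.116 + 0.008517 = 0.026511 ≈ 0.0265

0.2767


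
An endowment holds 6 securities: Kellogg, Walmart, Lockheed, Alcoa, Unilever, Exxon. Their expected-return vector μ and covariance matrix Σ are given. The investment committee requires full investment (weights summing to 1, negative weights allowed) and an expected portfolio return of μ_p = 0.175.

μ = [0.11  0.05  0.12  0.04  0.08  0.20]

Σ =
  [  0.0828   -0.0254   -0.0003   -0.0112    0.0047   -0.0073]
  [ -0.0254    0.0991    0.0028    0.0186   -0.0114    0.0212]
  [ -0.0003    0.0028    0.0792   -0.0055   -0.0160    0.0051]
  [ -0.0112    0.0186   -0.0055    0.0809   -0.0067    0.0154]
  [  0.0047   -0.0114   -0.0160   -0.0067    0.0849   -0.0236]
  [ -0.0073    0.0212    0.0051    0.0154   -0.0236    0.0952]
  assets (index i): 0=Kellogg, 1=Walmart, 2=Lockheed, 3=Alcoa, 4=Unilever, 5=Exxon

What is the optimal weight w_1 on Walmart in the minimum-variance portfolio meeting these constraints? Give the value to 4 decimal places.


g=Σ⁻¹μ = [1.6500  0.5015  1.7730  0.4265  1.9639  2.4386]
h=Σ⁻¹𝟙 = [17.2667  11.5277  16.4007  12.7090  19.5717  11.1784]
a=μᵀg=1.081226  b=𝟙ᵀg=8.753595  c=𝟙ᵀh=88.654282  D=ac−b²=19.229887
λ₁=(c·0.175−b)/D = (88.654282·0.175−8.753595)/19.229887 = 0.351583
λ₂=(a−b·0.175)/D = (1.081226−8.753595·0.175)/19.229887 = -0.023435
w* = 0.351583·g + -0.023435·h:
  w_0 = 0.351583·1.6500 + -0.023435·17.2667 = 0.1755  (Kellogg)
  w_1 = 0.351583·0.5015 + -0.023435·11.5277 = -0.0938  (Walmart)
  w_2 = 0.351583·1.7730 + -0.023435·16.4007 = 0.2390  (Lockheed)
  w_3 = 0.351583·0.4265 + -0.023435·12.7090 = -0.1479  (Alcoa)
  w_4 = 0.351583·1.9639 + -0.023435·19.5717 = 0.2318  (Unilever)
  w_5 = 0.351583·2.4386 + -0.023435·11.1784 = 0.5954  (Exxon)
Σw_i=1.0000  μᵀw=0.1750
σ²=wᵀΣw=λ₁·μ_p+λ₂ = 0.351583·0.175 + -0.023435 = 0.038092 ≈ 0.0381

-0.0938


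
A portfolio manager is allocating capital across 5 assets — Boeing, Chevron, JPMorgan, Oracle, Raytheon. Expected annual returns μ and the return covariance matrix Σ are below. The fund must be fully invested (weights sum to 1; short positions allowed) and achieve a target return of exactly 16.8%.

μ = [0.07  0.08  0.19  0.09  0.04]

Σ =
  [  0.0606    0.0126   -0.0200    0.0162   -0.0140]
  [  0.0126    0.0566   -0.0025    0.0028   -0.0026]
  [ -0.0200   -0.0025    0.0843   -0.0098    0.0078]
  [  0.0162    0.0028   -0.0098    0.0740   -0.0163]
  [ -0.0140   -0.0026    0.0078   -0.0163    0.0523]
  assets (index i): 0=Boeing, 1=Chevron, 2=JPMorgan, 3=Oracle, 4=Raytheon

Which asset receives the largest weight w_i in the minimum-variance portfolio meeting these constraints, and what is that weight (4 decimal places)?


p=Σ⁻¹μ = [1.7458  1.1356  2.7470  1.4478  1.3302]
q=Σ⁻¹𝟙 = [21.0727  14.1770  16.6222  16.7806  28.2170]
a=μᵀp=0.918492  b=𝟙ᵀp=8.406403  c=𝟙ᵀq=96.869480  D=ac−b²=18.306221
λ₁=(c·0.168−b)/D = (96.869480·0.168−8.406403)/18.306221 = 0.429781
λ₂=(a−b·0.168)/D = (0.918492−8.406403·0.168)/18.306221 = -0.026974
w* = 0.429781·p + -0.026974·q:
  w_0 = 0.429781·1.7458 + -0.026974·21.0727 = 0.1819  (Boeing)
  w_1 = 0.429781·1.1356 + -0.026974·14.1770 = 0.1057  (Chevron)
  w_2 = 0.429781·2.7470 + -0.026974·16.6222 = 0.7322  (JPMorgan)
  w_3 = 0.429781·1.4478 + -0.026974·16.7806 = 0.1696  (Oracle)
  w_4 = 0.429781·1.3302 + -0.026974·28.2170 = -0.1894  (Raytheon)
Σw_i=1.0000  μᵀw=0.1680
σ²=wᵀΣw=λ₁·μ_p+λ₂ = 0.429781·0.168 + -0.026974 = 0.045230 ≈ 0.0452

JPMorgan (0.7322)


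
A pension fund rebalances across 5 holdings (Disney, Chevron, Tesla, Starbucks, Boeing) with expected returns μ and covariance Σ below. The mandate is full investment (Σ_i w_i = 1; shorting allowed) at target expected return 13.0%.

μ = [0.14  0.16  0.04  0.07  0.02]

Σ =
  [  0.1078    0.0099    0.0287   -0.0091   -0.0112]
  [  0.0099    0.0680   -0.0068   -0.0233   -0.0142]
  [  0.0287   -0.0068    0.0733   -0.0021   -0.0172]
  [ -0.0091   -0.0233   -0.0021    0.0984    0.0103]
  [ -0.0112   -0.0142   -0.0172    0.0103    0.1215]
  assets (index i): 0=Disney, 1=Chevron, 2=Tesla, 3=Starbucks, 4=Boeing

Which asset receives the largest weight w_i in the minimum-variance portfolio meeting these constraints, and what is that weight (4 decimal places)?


g=Σ⁻¹μ = [1.0643  2.8648  0.5664  1.4421  0.5555]
h=Σ⁻¹𝟙 = [5.1294  23.5394  17.2111  15.2595  12.5973]
a=μᵀg=0.742070  b=𝟙ᵀg=6.492987  c=𝟙ᵀh=73.736740  D=ac−b²=12.558949
λ₁=(c·0.130−b)/D = (73.736740·0.130−6.492987)/12.558949 = 0.246262
λ₂=(a−b·0.130)/D = (0.742070−6.492987·0.130)/12.558949 = -0.008123
w* = 0.246262·g + -0.008123·h:
  w_0 = 0.246262·1.0643 + -0.008123·5.1294 = 0.2204  (Disney)
  w_1 = 0.246262·2.8648 + -0.008123·23.5394 = 0.5143  (Chevron)
  w_2 = 0.246262·0.5664 + -0.008123·17.2111 = -0.0003  (Tesla)
  w_3 = 0.246262·1.4421 + -0.008123·15.2595 = 0.2312  (Starbucks)
  w_4 = 0.246262·0.5555 + -0.008123·12.5973 = 0.0345  (Boeing)
Σw_i=1.0000  μᵀw=0.1300
σ²=wᵀΣw=λ₁·μ_p+λ₂ = 0.246262·0.130 + -0.008123 = 0.023891 ≈ 0.0239

Chevron (0.5143)


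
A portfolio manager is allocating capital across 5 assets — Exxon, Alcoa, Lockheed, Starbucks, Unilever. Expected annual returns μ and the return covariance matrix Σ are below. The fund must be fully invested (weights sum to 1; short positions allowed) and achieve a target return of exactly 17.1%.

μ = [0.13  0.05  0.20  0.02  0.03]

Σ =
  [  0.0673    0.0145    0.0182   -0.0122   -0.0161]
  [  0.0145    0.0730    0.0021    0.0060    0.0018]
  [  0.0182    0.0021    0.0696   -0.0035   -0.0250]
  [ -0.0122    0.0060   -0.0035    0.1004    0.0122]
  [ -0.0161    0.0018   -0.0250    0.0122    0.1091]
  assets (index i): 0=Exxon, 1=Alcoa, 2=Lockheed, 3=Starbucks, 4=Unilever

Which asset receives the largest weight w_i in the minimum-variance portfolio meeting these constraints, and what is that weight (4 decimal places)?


x=Σ⁻¹μ = [1.4105  0.2672  2.9115  0.3212  1.1100]
y=Σ⁻¹𝟙 = [13.5813  9.3912  15.8990  9.9576  13.5449]
a=μᵀx=0.818750  b=𝟙ᵀx=6.020433  c=𝟙ᵀy=62.374014  D=ac−b²=14.823128
λ₁=(c·0.171−b)/D = (62.374014·0.171−6.020433)/14.823128 = 0.313397
λ₂=(a−b·0.171)/D = (0.818750−6.020433·0.171)/14.823128 = -0.014217
w* = 0.313397·x + -0.014217·y:
  w_0 = 0.313397·1.4105 + -0.014217·13.5813 = 0.2490  (Exxon)
  w_1 = 0.313397·0.2672 + -0.014217·9.3912 = -0.0498  (Alcoa)
  w_2 = 0.313397·2.9115 + -0.014217·15.8990 = 0.6864  (Lockheed)
  w_3 = 0.313397·0.3212 + -0.014217·9.9576 = -0.0409  (Starbucks)
  w_4 = 0.313397·1.1100 + -0.014217·13.5449 = 0.1553  (Unilever)
Σw_i=1.0000  μᵀw=0.1710
σ²=wᵀΣw=λ₁·μ_p+λ₂ = 0.313397·0.171 + -0.014217 = 0.039374 ≈ 0.0394

Lockheed (0.6864)


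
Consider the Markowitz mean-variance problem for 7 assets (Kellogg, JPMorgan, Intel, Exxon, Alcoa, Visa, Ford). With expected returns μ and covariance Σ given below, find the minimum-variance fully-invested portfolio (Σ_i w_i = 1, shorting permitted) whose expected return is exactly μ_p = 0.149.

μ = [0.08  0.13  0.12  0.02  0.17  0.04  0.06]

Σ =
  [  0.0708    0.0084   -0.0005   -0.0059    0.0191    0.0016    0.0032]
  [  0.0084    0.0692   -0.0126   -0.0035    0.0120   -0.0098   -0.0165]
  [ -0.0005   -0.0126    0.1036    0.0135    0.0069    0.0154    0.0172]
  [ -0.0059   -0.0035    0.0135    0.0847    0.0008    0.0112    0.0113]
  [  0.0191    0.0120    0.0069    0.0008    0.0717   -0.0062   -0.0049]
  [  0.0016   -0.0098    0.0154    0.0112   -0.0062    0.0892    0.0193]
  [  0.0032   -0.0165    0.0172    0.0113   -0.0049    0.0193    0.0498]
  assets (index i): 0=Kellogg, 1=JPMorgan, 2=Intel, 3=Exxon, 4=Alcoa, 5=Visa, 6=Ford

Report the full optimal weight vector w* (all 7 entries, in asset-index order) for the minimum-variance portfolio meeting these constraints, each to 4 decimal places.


-0.0422  0.3485  0.1993  -0.1362  0.4347  -0.0113  0.2072

g=Σ⁻¹μ = [0.2592  2.1106  0.9768  -0.0931  1.9945  0.3001  1.6512]
h=Σ⁻¹𝟙 = [8.9317  18.9727  5.8295  8.5524  9.7390  7.4215  19.9206]
a=μᵀg=0.860615  b=𝟙ᵀg=7.199313  c=𝟙ᵀh=79.367467  D=ac−b²=16.474727
λ₁=(c·0.149−b)/D = (79.367467·0.149−7.199313)/16.474727 = 0.280820
λ₂=(a−b·0.149)/D = (0.860615−7.199313·0.149)/16.474727 = -0.012873
w* = 0.280820·g + -0.012873·h:
  w_0 = 0.280820·0.2592 + -0.012873·8.9317 = -0.0422  (Kellogg)
  w_1 = 0.280820·2.1106 + -0.012873·18.9727 = 0.3485  (JPMorgan)
  w_2 = 0.280820·0.9768 + -0.012873·5.8295 = 0.1993  (Intel)
  w_3 = 0.280820·-0.0931 + -0.012873·8.5524 = -0.1362  (Exxon)
  w_4 = 0.280820·1.9945 + -0.012873·9.7390 = 0.4347  (Alcoa)
  w_5 = 0.280820·0.3001 + -0.012873·7.4215 = -0.0113  (Visa)
  w_6 = 0.280820·1.6512 + -0.012873·19.9206 = 0.2072  (Ford)
Σw_i=1.0000  μᵀw=0.1490
σ²=wᵀΣw=λ₁·μ_p+λ₂ = 0.280820·0.149 + -0.012873 = 0.028969 ≈ 0.0290


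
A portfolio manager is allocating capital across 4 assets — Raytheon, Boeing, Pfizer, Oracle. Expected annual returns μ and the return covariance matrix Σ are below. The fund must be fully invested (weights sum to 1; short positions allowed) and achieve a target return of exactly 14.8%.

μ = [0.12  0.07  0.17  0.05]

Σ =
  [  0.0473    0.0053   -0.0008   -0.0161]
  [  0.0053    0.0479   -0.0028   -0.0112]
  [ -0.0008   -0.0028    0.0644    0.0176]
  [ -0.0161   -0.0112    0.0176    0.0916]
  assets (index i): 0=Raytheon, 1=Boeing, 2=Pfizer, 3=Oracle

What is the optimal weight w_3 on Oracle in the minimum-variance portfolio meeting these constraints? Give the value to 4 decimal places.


u=Σ⁻¹μ = [2.6539  1.4812  2.5446  0.7045]
v=Σ⁻¹𝟙 = [24.1002  22.5686  12.5735  15.4966]
a=μᵀu=0.889952  b=𝟙ᵀu=7.384151  c=𝟙ᵀv=74.738915  D=ac−b²=11.988382
λ₁=(c·0.148−b)/D = (74.738915·0.148−7.384151)/11.988382 = 0.306731
λ₂=(a−b·0.148)/D = (0.889952−7.384151·0.148)/11.988382 = -0.016925
w* = 0.306731·u + -0.016925·v:
  w_0 = 0.306731·2.6539 + -0.016925·24.1002 = 0.4061  (Raytheon)
  w_1 = 0.306731·1.4812 + -0.016925·22.5686 = 0.0724  (Boeing)
  w_2 = 0.306731·2.5446 + -0.016925·12.5735 = 0.5677  (Pfizer)
  w_3 = 0.306731·0.7045 + -0.016925·15.4966 = -0.0462  (Oracle)
Σw_i=1.0000  μᵀw=0.1480
σ²=wᵀΣw=λ₁·μ_p+λ₂ = 0.306731·0.148 + -0.016925 = 0.028471 ≈ 0.0285

-0.0462


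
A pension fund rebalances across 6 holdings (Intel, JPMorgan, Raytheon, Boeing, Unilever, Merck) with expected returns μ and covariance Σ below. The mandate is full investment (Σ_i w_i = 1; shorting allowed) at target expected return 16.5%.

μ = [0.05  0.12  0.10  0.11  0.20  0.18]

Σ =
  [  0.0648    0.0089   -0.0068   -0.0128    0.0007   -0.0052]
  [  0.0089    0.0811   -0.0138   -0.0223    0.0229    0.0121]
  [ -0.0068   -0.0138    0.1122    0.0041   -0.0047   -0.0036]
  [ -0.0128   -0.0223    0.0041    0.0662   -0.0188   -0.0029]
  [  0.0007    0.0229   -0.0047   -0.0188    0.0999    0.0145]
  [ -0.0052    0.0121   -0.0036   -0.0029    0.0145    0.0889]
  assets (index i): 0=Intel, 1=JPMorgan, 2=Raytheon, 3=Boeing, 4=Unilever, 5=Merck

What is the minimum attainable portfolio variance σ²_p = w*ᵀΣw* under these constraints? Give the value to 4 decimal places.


0.0255

x=Σ⁻¹μ = [1.3991  1.5352  1.1939  3.0231  2.0163  1.7157]
y=Σ⁻¹𝟙 = [20.6080  14.9704  11.7874  26.8487  10.5834  10.0434]
a=μᵀx=1.418216  b=𝟙ᵀx=10.883433  c=𝟙ᵀy=94.841285  D=ac−b²=16.056293
λ₁=(c·0.165−b)/D = (94.841285·0.165−10.883433)/16.056293 = 0.296792
λ₂=(a−b·0.165)/D = (1.418216−10.883433·0.165)/16.056293 = -0.023514
w* = 0.296792·x + -0.023514·y:
  w_0 = 0.296792·1.3991 + -0.023514·20.6080 = -0.0693  (Intel)
  w_1 = 0.296792·1.5352 + -0.023514·14.9704 = 0.1036  (JPMorgan)
  w_2 = 0.296792·1.1939 + -0.023514·11.7874 = 0.0772  (Raytheon)
  w_3 = 0.296792·3.0231 + -0.023514·26.8487 = 0.2659  (Boeing)
  w_4 = 0.296792·2.0163 + -0.023514·10.5834 = 0.3496  (Unilever)
  w_5 = 0.296792·1.7157 + -0.023514·10.0434 = 0.2730  (Merck)
Σw_i=1.0000  μᵀw=0.1650
σ²=wᵀΣw=λ₁·μ_p+λ₂ = 0.296792·0.165 + -0.023514 = 0.025456 ≈ 0.0255


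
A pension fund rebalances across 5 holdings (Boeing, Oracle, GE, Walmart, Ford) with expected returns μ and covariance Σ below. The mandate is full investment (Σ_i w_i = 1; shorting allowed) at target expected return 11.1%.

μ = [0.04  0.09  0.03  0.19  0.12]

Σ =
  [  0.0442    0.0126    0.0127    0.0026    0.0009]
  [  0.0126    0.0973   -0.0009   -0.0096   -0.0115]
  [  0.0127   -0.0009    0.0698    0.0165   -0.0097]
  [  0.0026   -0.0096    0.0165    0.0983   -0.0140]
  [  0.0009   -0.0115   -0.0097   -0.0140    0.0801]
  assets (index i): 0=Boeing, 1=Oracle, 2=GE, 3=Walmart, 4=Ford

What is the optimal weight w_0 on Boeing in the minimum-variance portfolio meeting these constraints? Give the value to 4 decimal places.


0.1473

g=Σ⁻¹μ = [0.2954  1.3687  0.1353  2.3374  2.1162]
h=Σ⁻¹𝟙 = [14.9908  11.6270  11.4537  11.4641  17.3760]
a=μᵀg=0.837112  b=𝟙ᵀg=6.252966  c=𝟙ᵀh=66.911569  D=ac−b²=16.912865
λ₁=(c·0.111−b)/D = (66.911569·0.111−6.252966)/16.912865 = 0.069427
λ₂=(a−b·0.111)/D = (0.837112−6.252966·0.111)/16.912865 = 0.008457
w* = 0.069427·g + 0.008457·h:
  w_0 = 0.069427·0.2954 + 0.008457·14.9908 = 0.1473  (Boeing)
  w_1 = 0.069427·1.3687 + 0.008457·11.6270 = 0.1934  (Oracle)
  w_2 = 0.069427·0.1353 + 0.008457·11.4537 = 0.1063  (GE)
  w_3 = 0.069427·2.3374 + 0.008457·11.4641 = 0.2592  (Walmart)
  w_4 = 0.069427·2.1162 + 0.008457·17.3760 = 0.2939  (Ford)
Σw_i=1.0000  μᵀw=0.1110
σ²=wᵀΣw=λ₁·μ_p+λ₂ = 0.069427·0.111 + 0.008457 = 0.016163 ≈ 0.0162


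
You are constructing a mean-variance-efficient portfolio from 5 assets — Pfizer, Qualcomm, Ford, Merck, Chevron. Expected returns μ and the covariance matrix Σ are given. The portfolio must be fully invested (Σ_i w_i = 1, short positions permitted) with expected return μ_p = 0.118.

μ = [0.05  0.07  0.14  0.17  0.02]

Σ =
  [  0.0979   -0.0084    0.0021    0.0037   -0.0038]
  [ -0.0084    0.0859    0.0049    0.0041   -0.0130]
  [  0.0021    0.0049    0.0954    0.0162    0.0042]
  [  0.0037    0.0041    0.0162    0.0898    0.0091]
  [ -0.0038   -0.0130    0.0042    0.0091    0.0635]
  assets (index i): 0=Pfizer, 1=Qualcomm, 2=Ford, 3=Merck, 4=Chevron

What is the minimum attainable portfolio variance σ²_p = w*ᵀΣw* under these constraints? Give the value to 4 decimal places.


x=Σ⁻¹μ = [0.4972  0.7508  1.1355  1.6140  0.1920]
y=Σ⁻¹𝟙 = [11.7618  14.7629  7.5183  6.7965  18.0029]
a=μᵀx=0.514607  b=𝟙ᵀx=4.189528  c=𝟙ᵀy=58.842519  D=ac−b²=12.728637
λ₁=(c·0.118−b)/D = (58.842519·0.118−4.189528)/12.728637 = 0.216354
λ₂=(a−b·0.118)/D = (0.514607−4.189528·0.118)/12.728637 = 0.001590
w* = 0.216354·x + 0.001590·y:
  w_0 = 0.216354·0.4972 + 0.001590·11.7618 = 0.1263  (Pfizer)
  w_1 = 0.216354·0.7508 + 0.001590·14.7629 = 0.1859  (Qualcomm)
  w_2 = 0.216354·1.1355 + 0.001590·7.5183 = 0.2576  (Ford)
  w_3 = 0.216354·1.6140 + 0.001590·6.7965 = 0.3600  (Merck)
  w_4 = 0.216354·0.1920 + 0.001590·18.0029 = 0.0702  (Chevron)
Σw_i=1.0000  μᵀw=0.1180
σ²=wᵀΣw=λ₁·μ_p+λ₂ = 0.216354·0.118 + 0.001590 = 0.027120 ≈ 0.0271

0.0271


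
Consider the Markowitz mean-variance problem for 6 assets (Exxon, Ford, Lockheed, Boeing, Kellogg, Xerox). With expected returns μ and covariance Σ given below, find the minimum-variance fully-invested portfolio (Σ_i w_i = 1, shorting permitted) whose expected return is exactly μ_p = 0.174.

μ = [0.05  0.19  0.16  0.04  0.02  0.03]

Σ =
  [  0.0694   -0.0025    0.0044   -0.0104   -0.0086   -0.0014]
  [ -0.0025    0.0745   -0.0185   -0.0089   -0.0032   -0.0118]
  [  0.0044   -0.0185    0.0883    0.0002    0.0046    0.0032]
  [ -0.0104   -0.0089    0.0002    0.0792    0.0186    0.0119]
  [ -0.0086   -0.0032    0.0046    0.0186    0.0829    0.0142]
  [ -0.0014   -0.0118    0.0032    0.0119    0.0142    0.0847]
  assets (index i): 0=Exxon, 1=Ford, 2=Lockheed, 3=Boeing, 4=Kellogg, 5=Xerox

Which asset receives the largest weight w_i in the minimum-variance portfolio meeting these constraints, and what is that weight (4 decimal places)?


Ford (0.5526)

p=Σ⁻¹μ = [0.8353  3.3938  2.4561  0.8930  0.0161  0.6199]
q=Σ⁻¹𝟙 = [17.6521  21.2532  13.9956  13.5121  9.0008  11.1229]
a=μᵀp=1.134206  b=𝟙ᵀp=8.214194  c=𝟙ᵀq=86.536718  D=ac−b²=30.677528
λ₁=(c·0.174−b)/D = (86.536718·0.174−8.214194)/30.677528 = 0.223069
λ₂=(a−b·0.174)/D = (1.134206−8.214194·0.174)/30.677528 = -0.009618
w* = 0.223069·p + -0.009618·q:
  w_0 = 0.223069·0.8353 + -0.009618·17.6521 = 0.0166  (Exxon)
  w_1 = 0.223069·3.3938 + -0.009618·21.2532 = 0.5526  (Ford)
  w_2 = 0.223069·2.4561 + -0.009618·13.9956 = 0.4133  (Lockheed)
  w_3 = 0.223069·0.8930 + -0.009618·13.5121 = 0.0692  (Boeing)
  w_4 = 0.223069·0.0161 + -0.009618·9.0008 = -0.0830  (Kellogg)
  w_5 = 0.223069·0.6199 + -0.009618·11.1229 = 0.0313  (Xerox)
Σw_i=1.0000  μᵀw=0.1740
σ²=wᵀΣw=λ₁·μ_p+λ₂ = 0.223069·0.174 + -0.009618 = 0.029196 ≈ 0.0292


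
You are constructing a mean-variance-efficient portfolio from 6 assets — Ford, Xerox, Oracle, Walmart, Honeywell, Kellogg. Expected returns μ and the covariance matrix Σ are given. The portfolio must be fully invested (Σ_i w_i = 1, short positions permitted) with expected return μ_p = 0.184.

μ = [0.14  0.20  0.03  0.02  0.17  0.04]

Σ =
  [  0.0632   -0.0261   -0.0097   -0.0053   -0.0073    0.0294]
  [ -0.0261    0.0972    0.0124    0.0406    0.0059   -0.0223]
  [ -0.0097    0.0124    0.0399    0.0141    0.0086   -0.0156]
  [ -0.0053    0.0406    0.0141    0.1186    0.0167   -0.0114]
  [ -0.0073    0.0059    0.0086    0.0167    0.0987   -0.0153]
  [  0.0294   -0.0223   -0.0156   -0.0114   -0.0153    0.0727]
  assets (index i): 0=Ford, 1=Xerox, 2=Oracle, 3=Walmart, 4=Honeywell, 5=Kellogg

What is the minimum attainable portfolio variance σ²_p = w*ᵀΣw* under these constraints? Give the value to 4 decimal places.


x=Σ⁻¹μ = [3.6302  3.4214  0.7589  -1.1609  1.9993  0.5332]
y=Σ⁻¹𝟙 = [18.8190  14.9629  29.9732  0.9371  10.8983  19.6066]
a=μᵀx=1.553272  b=𝟙ᵀx=9.182138  c=𝟙ᵀy=95.197024  D=ac−b²=63.555188
λ₁=(c·0.184−b)/D = (95.197024·0.184−9.182138)/63.555188 = 0.131132
λ₂=(a−b·0.184)/D = (1.553272−9.182138·0.184)/63.555188 = -0.002144
w* = 0.131132·x + -0.002144·y:
  w_0 = 0.131132·3.6302 + -0.002144·18.8190 = 0.4357  (Ford)
  w_1 = 0.131132·3.4214 + -0.002144·14.9629 = 0.4166  (Xerox)
  w_2 = 0.131132·0.7589 + -0.002144·29.9732 = 0.0353  (Oracle)
  w_3 = 0.131132·-1.1609 + -0.002144·0.9371 = -0.1542  (Walmart)
  w_4 = 0.131132·1.9993 + -0.002144·10.8983 = 0.2388  (Honeywell)
  w_5 = 0.131132·0.5332 + -0.002144·19.6066 = 0.0279  (Kellogg)
Σw_i=1.0000  μᵀw=0.1840
σ²=wᵀΣw=λ₁·μ_p+λ₂ = 0.131132·0.184 + -0.002144 = 0.021985 ≈ 0.0220

0.0220


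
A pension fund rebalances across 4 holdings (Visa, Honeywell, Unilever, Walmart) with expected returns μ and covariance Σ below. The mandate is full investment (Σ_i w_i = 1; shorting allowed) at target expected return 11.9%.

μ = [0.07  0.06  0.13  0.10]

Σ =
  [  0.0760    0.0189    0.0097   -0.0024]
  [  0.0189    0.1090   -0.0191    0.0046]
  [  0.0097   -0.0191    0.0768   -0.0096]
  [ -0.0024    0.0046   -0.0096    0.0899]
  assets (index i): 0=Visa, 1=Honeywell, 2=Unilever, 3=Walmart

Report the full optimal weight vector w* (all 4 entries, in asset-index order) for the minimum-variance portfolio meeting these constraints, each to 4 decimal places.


p=Σ⁻¹μ = [0.5231  0.7512  1.9758  1.2989]
q=Σ⁻¹𝟙 = [9.0746  9.8562  15.8958  12.5588]
a=μᵀp=0.468428  b=𝟙ᵀp=4.548930  c=𝟙ᵀq=47.385437  D=ac−b²=1.503906
λ₁=(c·0.119−b)/D = (47.385437·0.119−4.548930)/1.503906 = 0.724737
λ₂=(a−b·0.119)/D = (0.468428−4.548930·0.119)/1.503906 = -0.048470
w* = 0.724737·p + -0.048470·q:
  w_0 = 0.724737·0.5231 + -0.048470·9.0746 = -0.0607  (Visa)
  w_1 = 0.724737·0.7512 + -0.048470·9.8562 = 0.0667  (Honeywell)
  w_2 = 0.724737·1.9758 + -0.048470·15.8958 = 0.6615  (Unilever)
  w_3 = 0.724737·1.2989 + -0.048470·12.5588 = 0.3326  (Walmart)
Σw_i=1.0000  μᵀw=0.1190
σ²=wᵀΣw=λ₁·μ_p+λ₂ = 0.724737·0.119 + -0.048470 = 0.037774 ≈ 0.0378

-0.0607  0.0667  0.6615  0.3326


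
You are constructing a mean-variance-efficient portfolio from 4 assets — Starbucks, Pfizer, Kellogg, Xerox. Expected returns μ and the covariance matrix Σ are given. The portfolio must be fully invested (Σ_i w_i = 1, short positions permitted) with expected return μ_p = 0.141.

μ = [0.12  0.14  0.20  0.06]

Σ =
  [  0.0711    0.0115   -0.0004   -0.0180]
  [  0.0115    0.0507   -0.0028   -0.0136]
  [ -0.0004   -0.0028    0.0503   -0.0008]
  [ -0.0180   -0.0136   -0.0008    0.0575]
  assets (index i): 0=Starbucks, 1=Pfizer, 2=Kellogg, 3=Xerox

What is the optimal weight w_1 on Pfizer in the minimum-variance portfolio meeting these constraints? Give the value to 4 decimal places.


u=Σ⁻¹μ = [1.8036  3.2372  4.2094  2.4323]
v=Σ⁻¹𝟙 = [17.5370  24.7424  21.8593  29.0374]
a=μᵀu=1.657451  b=𝟙ᵀu=11.682478  c=𝟙ᵀv=93.176065  D=ac−b²=17.954495
λ₁=(c·0.141−b)/D = (93.176065·0.141−11.682478)/17.954495 = 0.081058
λ₂=(a−b·0.141)/D = (1.657451−11.682478·0.141)/17.954495 = 0.000569
w* = 0.081058·u + 0.000569·v:
  w_0 = 0.081058·1.8036 + 0.000569·17.5370 = 0.1562  (Starbucks)
  w_1 = 0.081058·3.2372 + 0.000569·24.7424 = 0.2765  (Pfizer)
  w_2 = 0.081058·4.2094 + 0.000569·21.8593 = 0.3536  (Kellogg)
  w_3 = 0.081058·2.4323 + 0.000569·29.0374 = 0.2137  (Xerox)
Σw_i=1.0000  μᵀw=0.1410
σ²=wᵀΣw=λ₁·μ_p+λ₂ = 0.081058·0.141 + 0.000569 = 0.011998 ≈ 0.0120

0.2765


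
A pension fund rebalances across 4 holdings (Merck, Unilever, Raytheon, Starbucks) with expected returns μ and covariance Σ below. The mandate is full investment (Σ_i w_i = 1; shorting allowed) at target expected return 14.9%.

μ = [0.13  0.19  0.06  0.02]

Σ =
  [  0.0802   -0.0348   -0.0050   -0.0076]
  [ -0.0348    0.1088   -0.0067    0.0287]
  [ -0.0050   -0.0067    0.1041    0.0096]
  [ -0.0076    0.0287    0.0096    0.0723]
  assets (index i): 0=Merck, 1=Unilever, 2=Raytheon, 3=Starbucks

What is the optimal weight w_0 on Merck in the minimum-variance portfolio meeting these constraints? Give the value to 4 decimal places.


u=Σ⁻¹μ = [2.8782  2.9126  0.9671  -0.7054]
v=Σ⁻¹𝟙 = [20.0019  13.8641  10.6274  9.0192]
a=μᵀu=0.971470  b=𝟙ᵀu=6.052471  c=𝟙ᵀv=53.512745  D=ac−b²=15.353630
λ₁=(c·0.149−b)/D = (53.512745·0.149−6.052471)/15.353630 = 0.125112
λ₂=(a−b·0.149)/D = (0.971470−6.052471·0.149)/15.353630 = 0.004537
w* = 0.125112·u + 0.004537·v:
  w_0 = 0.125112·2.8782 + 0.004537·20.0019 = 0.4508  (Merck)
  w_1 = 0.125112·2.9126 + 0.004537·13.8641 = 0.4273  (Unilever)
  w_2 = 0.125112·0.9671 + 0.004537·10.6274 = 0.1692  (Raytheon)
  w_3 = 0.125112·-0.7054 + 0.004537·9.0192 = -0.0473  (Starbucks)
Σw_i=1.0000  μᵀw=0.1490
σ²=wᵀΣw=λ₁·μ_p+λ₂ = 0.125112·0.149 + 0.004537 = 0.023178 ≈ 0.0232

0.4508


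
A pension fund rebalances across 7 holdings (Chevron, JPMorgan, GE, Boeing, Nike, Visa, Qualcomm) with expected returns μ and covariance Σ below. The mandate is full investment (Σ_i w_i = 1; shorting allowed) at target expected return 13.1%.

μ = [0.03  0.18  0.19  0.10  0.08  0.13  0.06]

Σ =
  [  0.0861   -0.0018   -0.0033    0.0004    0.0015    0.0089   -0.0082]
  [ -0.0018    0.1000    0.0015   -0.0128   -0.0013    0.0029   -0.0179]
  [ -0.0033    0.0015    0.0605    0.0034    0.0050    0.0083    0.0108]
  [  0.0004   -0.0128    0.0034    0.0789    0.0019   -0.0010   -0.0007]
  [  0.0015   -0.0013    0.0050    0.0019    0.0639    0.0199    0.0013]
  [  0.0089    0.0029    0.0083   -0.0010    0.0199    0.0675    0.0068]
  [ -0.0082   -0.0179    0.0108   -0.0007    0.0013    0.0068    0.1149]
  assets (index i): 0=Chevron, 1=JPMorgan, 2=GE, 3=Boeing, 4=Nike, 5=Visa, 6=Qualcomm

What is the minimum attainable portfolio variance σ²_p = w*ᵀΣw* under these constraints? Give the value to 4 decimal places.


x=Σ⁻¹μ = [0.4007  2.0255  2.7108  1.4824  0.6323  1.2338  0.5404]
y=Σ⁻¹𝟙 = [12.3623  13.6186  12.3531  14.1763  11.9395  6.7536  10.0975]
a=μᵀx=1.283308  b=𝟙ᵀx=9.025918  c=𝟙ᵀy=81.300953  D=ac−b²=22.867003
λ₁=(c·0.131−b)/D = (81.300953·0.131−9.025918)/22.867003 = 0.071042
λ₂=(a−b·0.131)/D = (1.283308−9.025918·0.131)/22.867003 = 0.004413
w* = 0.071042·x + 0.004413·y:
  w_0 = 0.071042·0.4007 + 0.004413·12.3623 = 0.0830  (Chevron)
  w_1 = 0.071042·2.0255 + 0.004413·13.6186 = 0.2040  (JPMorgan)
  w_2 = 0.071042·2.7108 + 0.004413·12.3531 = 0.2471  (GE)
  w_3 = 0.071042·1.4824 + 0.004413·14.1763 = 0.1679  (Boeing)
  w_4 = 0.071042·0.6323 + 0.004413·11.9395 = 0.0976  (Nike)
  w_5 = 0.071042·1.2338 + 0.004413·6.7536 = 0.1175  (Visa)
  w_6 = 0.071042·0.5404 + 0.004413·10.0975 = 0.0830  (Qualcomm)
Σw_i=1.0000  μᵀw=0.1310
σ²=wᵀΣw=λ₁·μ_p+λ₂ = 0.071042·0.131 + 0.004413 = 0.013719 ≈ 0.0137

0.0137


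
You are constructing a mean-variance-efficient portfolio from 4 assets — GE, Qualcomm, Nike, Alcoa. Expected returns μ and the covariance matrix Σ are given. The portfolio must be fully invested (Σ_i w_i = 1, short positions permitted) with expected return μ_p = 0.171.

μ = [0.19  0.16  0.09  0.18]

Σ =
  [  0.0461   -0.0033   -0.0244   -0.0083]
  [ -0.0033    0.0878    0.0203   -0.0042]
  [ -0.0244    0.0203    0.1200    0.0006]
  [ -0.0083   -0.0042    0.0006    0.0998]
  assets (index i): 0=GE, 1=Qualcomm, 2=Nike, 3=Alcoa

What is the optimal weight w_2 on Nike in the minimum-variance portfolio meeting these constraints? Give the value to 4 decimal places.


x=Σ⁻¹μ = [5.4899  1.7808  1.5534  2.3258]
y=Σ⁻¹𝟙 = [31.6301  10.2006  12.9742  13.0019]
a=μᵀx=1.886446  b=𝟙ᵀx=11.149827  c=𝟙ᵀy=67.806742  D=ac−b²=3.595139
λ₁=(c·0.171−b)/D = (67.806742·0.171−11.149827)/3.595139 = 0.123813
λ₂=(a−b·0.171)/D = (1.886446−11.149827·0.171)/3.595139 = -0.005611
w* = 0.123813·x + -0.005611·y:
  w_0 = 0.123813·5.4899 + -0.005611·31.6301 = 0.5022  (GE)
  w_1 = 0.123813·1.7808 + -0.005611·10.2006 = 0.1632  (Qualcomm)
  w_2 = 0.123813·1.5534 + -0.005611·12.9742 = 0.1195  (Nike)
  w_3 = 0.123813·2.3258 + -0.005611·13.0019 = 0.2150  (Alcoa)
Σw_i=1.0000  μᵀw=0.1710
σ²=wᵀΣw=λ₁·μ_p+λ₂ = 0.123813·0.171 + -0.005611 = 0.015561 ≈ 0.0156

0.1195


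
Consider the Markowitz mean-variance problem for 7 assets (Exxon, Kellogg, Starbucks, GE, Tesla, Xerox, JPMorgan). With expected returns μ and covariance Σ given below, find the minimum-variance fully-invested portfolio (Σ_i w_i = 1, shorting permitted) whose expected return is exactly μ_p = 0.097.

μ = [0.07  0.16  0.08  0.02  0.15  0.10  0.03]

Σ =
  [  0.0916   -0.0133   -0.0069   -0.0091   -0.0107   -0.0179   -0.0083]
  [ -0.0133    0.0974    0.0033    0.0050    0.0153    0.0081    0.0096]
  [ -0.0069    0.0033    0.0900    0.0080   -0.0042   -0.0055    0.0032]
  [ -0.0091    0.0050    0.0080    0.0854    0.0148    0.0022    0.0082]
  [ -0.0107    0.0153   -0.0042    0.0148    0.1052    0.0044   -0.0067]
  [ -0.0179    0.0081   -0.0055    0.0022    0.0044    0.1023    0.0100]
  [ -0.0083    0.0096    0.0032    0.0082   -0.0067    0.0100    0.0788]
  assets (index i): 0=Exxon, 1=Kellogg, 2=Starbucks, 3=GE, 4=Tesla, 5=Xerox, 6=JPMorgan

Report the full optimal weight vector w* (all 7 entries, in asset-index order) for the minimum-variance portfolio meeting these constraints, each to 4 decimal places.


g=Σ⁻¹μ = [1.4510  1.4711  1.0752  -0.0957  1.3896  1.0856  0.3010]
h=Σ⁻¹𝟙 = [18.2986  8.3033  12.1381  8.9630  9.6503  11.2328  11.5756]
a=μᵀg=0.747084  b=𝟙ᵀg=6.677826  c=𝟙ᵀh=80.161638  D=ac−b²=15.294144
λ₁=(c·0.097−b)/D = (80.161638·0.097−6.677826)/15.294144 = 0.071783
λ₂=(a−b·0.097)/D = (0.747084−6.677826·0.097)/15.294144 = 0.006495
w* = 0.071783·g + 0.006495·h:
  w_0 = 0.071783·1.4510 + 0.006495·18.2986 = 0.2230  (Exxon)
  w_1 = 0.071783·1.4711 + 0.006495·8.3033 = 0.1595  (Kellogg)
  w_2 = 0.071783·1.0752 + 0.006495·12.1381 = 0.1560  (Starbucks)
  w_3 = 0.071783·-0.0957 + 0.006495·8.9630 = 0.0513  (GE)
  w_4 = 0.071783·1.3896 + 0.006495·9.6503 = 0.1624  (Tesla)
  w_5 = 0.071783·1.0856 + 0.006495·11.2328 = 0.1509  (Xerox)
  w_6 = 0.071783·0.3010 + 0.006495·11.5756 = 0.0968  (JPMorgan)
Σw_i=1.0000  μᵀw=0.0970
σ²=wᵀΣw=λ₁·μ_p+λ₂ = 0.071783·0.097 + 0.006495 = 0.013458 ≈ 0.0135

0.2230  0.1595  0.1560  0.0513  0.1624  0.1509  0.0968


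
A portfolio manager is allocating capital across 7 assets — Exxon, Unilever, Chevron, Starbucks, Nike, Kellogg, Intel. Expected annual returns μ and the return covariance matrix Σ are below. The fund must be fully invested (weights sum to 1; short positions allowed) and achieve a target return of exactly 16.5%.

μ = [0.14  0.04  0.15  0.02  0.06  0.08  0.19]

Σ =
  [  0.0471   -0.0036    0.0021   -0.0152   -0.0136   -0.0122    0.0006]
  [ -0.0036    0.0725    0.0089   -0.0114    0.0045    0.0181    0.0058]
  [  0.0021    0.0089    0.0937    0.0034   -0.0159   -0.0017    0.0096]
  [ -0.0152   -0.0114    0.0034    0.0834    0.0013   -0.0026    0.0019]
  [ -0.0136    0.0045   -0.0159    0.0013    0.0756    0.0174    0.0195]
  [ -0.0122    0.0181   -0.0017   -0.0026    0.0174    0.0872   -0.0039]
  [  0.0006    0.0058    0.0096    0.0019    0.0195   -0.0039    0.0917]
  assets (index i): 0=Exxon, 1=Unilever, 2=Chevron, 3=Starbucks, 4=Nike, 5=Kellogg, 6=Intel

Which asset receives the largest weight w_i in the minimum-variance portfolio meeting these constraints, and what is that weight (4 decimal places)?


Exxon (0.4358)

p=Σ⁻¹μ = [3.8264  0.1621  1.4909  0.8858  1.0216  1.3469  1.7023]
q=Σ⁻¹𝟙 = [35.9265  13.1019  10.4149  19.8806  16.7642  11.4607  5.2616]
a=μᵀp=1.276015  b=𝟙ᵀp=10.436054  c=𝟙ᵀq=112.810452  D=ac−b²=35.036561
λ₁=(c·0.165−b)/D = (112.810452·0.165−10.436054)/35.036561 = 0.233404
λ₂=(a−b·0.165)/D = (1.276015−10.436054·0.165)/35.036561 = -0.012728
w* = 0.233404·p + -0.012728·q:
  w_0 = 0.233404·3.8264 + -0.012728·35.9265 = 0.4358  (Exxon)
  w_1 = 0.233404·0.1621 + -0.012728·13.1019 = -0.1289  (Unilever)
  w_2 = 0.233404·1.4909 + -0.012728·10.4149 = 0.2154  (Chevron)
  w_3 = 0.233404·0.8858 + -0.012728·19.8806 = -0.0463  (Starbucks)
  w_4 = 0.233404·1.0216 + -0.012728·16.7642 = 0.0251  (Nike)
  w_5 = 0.233404·1.3469 + -0.012728·11.4607 = 0.1685  (Kellogg)
  w_6 = 0.233404·1.7023 + -0.012728·5.2616 = 0.3304  (Intel)
Σw_i=1.0000  μᵀw=0.1650
σ²=wᵀΣw=λ₁·μ_p+λ₂ = 0.233404·0.165 + -0.012728 = 0.025784 ≈ 0.0258


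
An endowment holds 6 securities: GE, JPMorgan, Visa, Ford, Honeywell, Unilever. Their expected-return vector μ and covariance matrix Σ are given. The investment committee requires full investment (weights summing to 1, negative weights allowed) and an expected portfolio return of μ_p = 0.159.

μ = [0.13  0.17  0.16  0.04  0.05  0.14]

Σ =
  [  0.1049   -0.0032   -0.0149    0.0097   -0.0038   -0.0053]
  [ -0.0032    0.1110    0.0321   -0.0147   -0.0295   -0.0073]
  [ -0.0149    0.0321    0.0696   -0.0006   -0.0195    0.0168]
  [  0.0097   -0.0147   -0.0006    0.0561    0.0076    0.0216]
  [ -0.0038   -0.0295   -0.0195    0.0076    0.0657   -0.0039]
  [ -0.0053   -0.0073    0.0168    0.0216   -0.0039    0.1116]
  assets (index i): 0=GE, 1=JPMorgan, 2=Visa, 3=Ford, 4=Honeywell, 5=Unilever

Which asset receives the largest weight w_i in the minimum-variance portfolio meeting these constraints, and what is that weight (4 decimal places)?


Visa (0.3544)

p=Σ⁻¹μ = [1.7492  1.6268  2.2971  0.0987  2.3319  1.1606]
q=Σ⁻¹𝟙 = [12.2923  13.6306  16.5465  13.5634  25.7633  6.2203]
a=μᵀp=1.154501  b=𝟙ᵀp=9.264177  c=𝟙ᵀq=88.016308  D=ac−b²=15.789911
λ₁=(c·0.159−b)/D = (88.016308·0.159−9.264177)/15.789911 = 0.299585
λ₂=(a−b·0.159)/D = (1.154501−9.264177·0.159)/15.789911 = -0.020171
w* = 0.299585·p + -0.020171·q:
  w_0 = 0.299585·1.7492 + -0.020171·12.2923 = 0.2761  (GE)
  w_1 = 0.299585·1.6268 + -0.020171·13.6306 = 0.2124  (JPMorgan)
  w_2 = 0.299585·2.2971 + -0.020171·16.5465 = 0.3544  (Visa)
  w_3 = 0.299585·0.0987 + -0.020171·13.5634 = -0.2440  (Ford)
  w_4 = 0.299585·2.3319 + -0.020171·25.7633 = 0.1789  (Honeywell)
  w_5 = 0.299585·1.1606 + -0.020171·6.2203 = 0.2222  (Unilever)
Σw_i=1.0000  μᵀw=0.1590
σ²=wᵀΣw=λ₁·μ_p+λ₂ = 0.299585·0.159 + -0.020171 = 0.027463 ≈ 0.0275


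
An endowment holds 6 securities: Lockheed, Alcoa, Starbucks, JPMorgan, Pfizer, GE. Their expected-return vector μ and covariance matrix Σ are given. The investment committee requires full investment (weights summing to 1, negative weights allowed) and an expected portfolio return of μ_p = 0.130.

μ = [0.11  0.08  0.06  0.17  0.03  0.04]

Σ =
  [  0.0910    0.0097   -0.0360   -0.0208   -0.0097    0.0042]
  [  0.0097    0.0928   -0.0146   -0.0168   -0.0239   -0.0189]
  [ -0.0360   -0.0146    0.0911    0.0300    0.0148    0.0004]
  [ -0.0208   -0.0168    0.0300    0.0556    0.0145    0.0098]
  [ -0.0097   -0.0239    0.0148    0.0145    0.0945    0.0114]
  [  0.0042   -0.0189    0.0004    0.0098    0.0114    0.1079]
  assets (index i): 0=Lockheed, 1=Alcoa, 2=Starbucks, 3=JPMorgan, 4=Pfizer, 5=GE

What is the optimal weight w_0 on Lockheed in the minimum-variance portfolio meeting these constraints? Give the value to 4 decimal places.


0.2557

u=Σ⁻¹μ = [2.1342  1.5181  0.3844  4.0202  0.2237  0.1634]
v=Σ⁻¹𝟙 = [19.5004  19.0542  13.5329  19.2375  11.2627  8.8590]
a=μᵀu=1.075950  b=𝟙ᵀu=8.443975  c=𝟙ᵀv=91.446795  D=ac−b²=27.091482
λ₁=(c·0.130−b)/D = (91.446795·0.130−8.443975)/27.091482 = 0.127129
λ₂=(a−b·0.130)/D = (1.075950−8.443975·0.130)/27.091482 = -0.000803
w* = 0.127129·u + -0.000803·v:
  w_0 = 0.127129·2.1342 + -0.000803·19.5004 = 0.2557  (Lockheed)
  w_1 = 0.127129·1.5181 + -0.000803·19.0542 = 0.1777  (Alcoa)
  w_2 = 0.127129·0.3844 + -0.000803·13.5329 = 0.0380  (Starbucks)
  w_3 = 0.127129·4.0202 + -0.000803·19.2375 = 0.4956  (JPMorgan)
  w_4 = 0.127129·0.2237 + -0.000803·11.2627 = 0.0194  (Pfizer)
  w_5 = 0.127129·0.1634 + -0.000803·8.8590 = 0.0137  (GE)
Σw_i=1.0000  μᵀw=0.1300
σ²=wᵀΣw=λ₁·μ_p+λ₂ = 0.127129·0.130 + -0.000803 = 0.015723 ≈ 0.0157


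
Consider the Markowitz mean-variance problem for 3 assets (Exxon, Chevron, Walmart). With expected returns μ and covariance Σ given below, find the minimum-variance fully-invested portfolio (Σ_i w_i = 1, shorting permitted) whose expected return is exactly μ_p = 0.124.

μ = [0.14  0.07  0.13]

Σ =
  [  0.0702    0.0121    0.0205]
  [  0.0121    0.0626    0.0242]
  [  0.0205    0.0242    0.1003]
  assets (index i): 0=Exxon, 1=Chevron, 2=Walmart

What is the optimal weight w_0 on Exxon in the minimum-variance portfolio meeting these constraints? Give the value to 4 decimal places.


0.5398

p=Σ⁻¹μ = [1.6674  0.4705  0.8418]
q=Σ⁻¹𝟙 = [10.7511  12.0120  4.8745]
a=μᵀp=0.375802  b=𝟙ᵀp=2.979678  c=𝟙ᵀq=27.637573  D=ac−b²=1.507777
λ₁=(c·0.124−b)/D = (27.637573·0.124−2.979678)/1.507777 = 0.296716
λ₂=(a−b·0.124)/D = (0.375802−2.979678·0.124)/1.507777 = 0.004193
w* = 0.296716·p + 0.004193·q:
  w_0 = 0.296716·1.6674 + 0.004193·10.7511 = 0.5398  (Exxon)
  w_1 = 0.296716·0.4705 + 0.004193·12.0120 = 0.1900  (Chevron)
  w_2 = 0.296716·0.8418 + 0.004193·4.8745 = 0.2702  (Walmart)
Σw_i=1.0000  μᵀw=0.1240
σ²=wᵀΣw=λ₁·μ_p+λ₂ = 0.296716·0.124 + 0.004193 = 0.040986 ≈ 0.0410
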